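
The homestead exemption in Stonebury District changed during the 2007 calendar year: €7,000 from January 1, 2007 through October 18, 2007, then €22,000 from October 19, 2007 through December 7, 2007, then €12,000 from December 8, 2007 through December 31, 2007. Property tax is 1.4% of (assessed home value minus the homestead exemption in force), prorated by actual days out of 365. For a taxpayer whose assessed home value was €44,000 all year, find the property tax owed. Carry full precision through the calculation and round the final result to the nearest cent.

€484.63

January 1 – October 18, 2007: 291 days, exemption €7,000 → (€44,000 − €7,000) × 1.4% × 291/365 = €412.9808
October 19 – December 7, 2007: 50 days, exemption €22,000 → (€44,000 − €22,000) × 1.4% × 50/365 = €42.1918
December 8 – December 31, 2007: 24 days, exemption €12,000 → (€44,000 − €12,000) × 1.4% × 24/365 = €29.4575
Total = €484.6301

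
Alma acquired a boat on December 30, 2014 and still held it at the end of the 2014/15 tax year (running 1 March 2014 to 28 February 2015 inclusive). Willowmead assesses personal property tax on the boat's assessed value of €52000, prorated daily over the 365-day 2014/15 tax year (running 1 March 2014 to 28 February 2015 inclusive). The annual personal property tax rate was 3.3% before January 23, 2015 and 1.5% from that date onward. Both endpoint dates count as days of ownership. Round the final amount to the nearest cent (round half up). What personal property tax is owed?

€191.90

December 30, 2014 – January 22, 2015: 24 days at 3.3% → €52000 × 3.3% × 24/365 = €112.8329
January 23 – February 28, 2015: 37 days at 1.5% → €52000 × 1.5% × 37/365 = €79.0685
Total = €191.9014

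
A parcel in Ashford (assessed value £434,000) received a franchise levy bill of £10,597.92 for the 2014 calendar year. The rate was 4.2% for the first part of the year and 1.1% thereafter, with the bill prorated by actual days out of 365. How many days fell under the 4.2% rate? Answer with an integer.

158 days

Let d = days at the first rate; then 365 − d days at the second rate.
£434,000 × [4.2%·d + 1.1%·(365−d)] / 365 = £10,597.92
Solving gives d = 158, so the new rate took effect on 8 June 2014.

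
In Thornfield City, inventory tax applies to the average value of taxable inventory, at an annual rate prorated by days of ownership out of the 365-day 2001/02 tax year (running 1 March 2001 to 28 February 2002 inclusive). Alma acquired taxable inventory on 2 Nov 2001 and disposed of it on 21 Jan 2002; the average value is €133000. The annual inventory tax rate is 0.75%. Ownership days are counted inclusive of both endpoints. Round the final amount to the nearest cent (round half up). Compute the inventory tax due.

€221.36

Days held (2 Nov 2001 – 21 Jan 2002): 81 out of 365
Tax = €133000 × 0.75% × 81/365 = €221.3630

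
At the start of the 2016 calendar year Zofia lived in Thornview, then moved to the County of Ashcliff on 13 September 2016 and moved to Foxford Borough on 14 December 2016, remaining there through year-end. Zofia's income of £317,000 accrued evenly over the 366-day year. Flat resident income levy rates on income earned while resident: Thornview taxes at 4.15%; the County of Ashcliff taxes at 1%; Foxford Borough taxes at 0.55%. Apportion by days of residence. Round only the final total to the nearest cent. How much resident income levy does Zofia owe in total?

£10,084.24

Thornview, 1 January – 12 September 2016: 256 days → £317,000 × 4.15% × 256/366 = £9,201.6612
The County of Ashcliff, 13 September – 13 December 2016: 92 days → £317,000 × 1% × 92/366 = £796.8306
Foxford Borough, 14 December – 31 December 2016: 18 days → £317,000 × 0.55% × 18/366 = £85.7459
Total = £10,084.2377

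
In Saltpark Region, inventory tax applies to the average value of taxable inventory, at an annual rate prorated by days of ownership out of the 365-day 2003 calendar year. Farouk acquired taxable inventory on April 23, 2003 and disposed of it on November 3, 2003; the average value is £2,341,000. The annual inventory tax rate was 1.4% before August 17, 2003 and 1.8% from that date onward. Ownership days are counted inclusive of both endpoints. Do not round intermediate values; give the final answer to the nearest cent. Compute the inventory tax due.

April 23 – August 16, 2003: 116 days at 1.4% → £2,341,000 × 1.4% × 116/365 = £10,415.8466
August 17 – November 3, 2003: 79 days at 1.8% → £2,341,000 × 1.8% × 79/365 = £9,120.2795
Total = £19,536.1260

£19,536.13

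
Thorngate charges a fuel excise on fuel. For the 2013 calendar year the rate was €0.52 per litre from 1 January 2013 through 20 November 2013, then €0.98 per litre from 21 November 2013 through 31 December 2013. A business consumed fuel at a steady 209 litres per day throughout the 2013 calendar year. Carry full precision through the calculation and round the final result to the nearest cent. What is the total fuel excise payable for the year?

1 January – 20 November 2013: 324 days × 209 litres/day = 67,716 litres at €0.52/litre → €35212.32
21 November – 31 December 2013: 41 days × 209 litres/day = 8,569 litres at €0.98/litre → €8397.62

€43609.94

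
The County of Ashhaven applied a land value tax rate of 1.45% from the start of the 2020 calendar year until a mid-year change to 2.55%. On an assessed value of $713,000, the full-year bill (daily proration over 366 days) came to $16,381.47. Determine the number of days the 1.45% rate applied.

Let d = days at the first rate; then 366 − d days at the second rate.
$713,000 × [1.45%·d + 2.55%·(366−d)] / 366 = $16,381.47
Solving gives d = 84, so the new rate took effect on March 25, 2020.

84 days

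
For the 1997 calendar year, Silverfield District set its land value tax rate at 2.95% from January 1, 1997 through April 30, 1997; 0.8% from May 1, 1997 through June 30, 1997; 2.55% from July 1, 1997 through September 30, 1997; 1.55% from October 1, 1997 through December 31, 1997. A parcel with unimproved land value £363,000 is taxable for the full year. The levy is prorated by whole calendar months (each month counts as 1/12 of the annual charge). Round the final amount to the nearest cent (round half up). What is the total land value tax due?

£7,774.25

January 1 – April 30, 1997: 4 months at 2.95% → £363,000 × 2.95% × 4/12 = £3,569.5000
May 1 – June 30, 1997: 2 months at 0.8% → £363,000 × 0.8% × 2/12 = £484.0000
July 1 – September 30, 1997: 3 months at 2.55% → £363,000 × 2.55% × 3/12 = £2,314.1250
October 1 – December 31, 1997: 3 months at 1.55% → £363,000 × 1.55% × 3/12 = £1,406.6250
Total = £7,774.2500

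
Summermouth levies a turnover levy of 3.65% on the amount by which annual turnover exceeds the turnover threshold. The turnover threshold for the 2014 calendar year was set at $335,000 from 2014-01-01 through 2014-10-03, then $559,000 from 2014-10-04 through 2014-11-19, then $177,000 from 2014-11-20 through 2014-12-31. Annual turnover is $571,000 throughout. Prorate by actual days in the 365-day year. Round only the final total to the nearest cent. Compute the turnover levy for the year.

2014-01-01 to 2014-10-03: 276 days, exemption $335,000 → ($571,000 − $335,000) × 3.65% × 276/365 = $6,513.6000
2014-10-04 to 2014-11-19: 47 days, exemption $559,000 → ($571,000 − $559,000) × 3.65% × 47/365 = $56.4000
2014-11-20 to 2014-12-31: 42 days, exemption $177,000 → ($571,000 − $177,000) × 3.65% × 42/365 = $1,654.8000
Total = $8,224.8000

$8,224.80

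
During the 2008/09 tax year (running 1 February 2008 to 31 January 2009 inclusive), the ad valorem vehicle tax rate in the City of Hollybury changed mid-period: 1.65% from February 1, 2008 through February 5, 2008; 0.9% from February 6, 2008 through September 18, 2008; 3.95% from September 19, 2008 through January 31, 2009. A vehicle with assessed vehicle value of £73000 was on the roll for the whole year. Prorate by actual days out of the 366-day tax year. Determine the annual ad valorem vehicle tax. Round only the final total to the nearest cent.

February 1 – February 5, 2008: 5 days at 1.65% → £73000 × 1.65% × 5/366 = £16.4549
February 6 – September 18, 2008: 226 days at 0.9% → £73000 × 0.9% × 226/366 = £405.6885
September 19, 2008 – January 31, 2009: 135 days at 3.95% → £73000 × 3.95% × 135/366 = £1063.5861
Total = £1485.7295

£1485.73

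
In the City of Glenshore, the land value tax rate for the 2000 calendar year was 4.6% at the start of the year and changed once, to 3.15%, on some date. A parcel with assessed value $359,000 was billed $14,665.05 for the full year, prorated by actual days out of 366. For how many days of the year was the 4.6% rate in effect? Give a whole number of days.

Let d = days at the first rate; then 366 − d days at the second rate.
$359,000 × [4.6%·d + 3.15%·(366−d)] / 366 = $14,665.05
Solving gives d = 236, so the new rate took effect on August 24, 2000.

236 days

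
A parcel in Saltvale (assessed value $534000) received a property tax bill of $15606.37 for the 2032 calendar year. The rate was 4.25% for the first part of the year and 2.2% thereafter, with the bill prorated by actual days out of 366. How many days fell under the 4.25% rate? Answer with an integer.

Let d = days at the first rate; then 366 − d days at the second rate.
$534000 × [4.25%·d + 2.2%·(366−d)] / 366 = $15606.37
Solving gives d = 129, so the new rate took effect on 9 May 2032.

129 days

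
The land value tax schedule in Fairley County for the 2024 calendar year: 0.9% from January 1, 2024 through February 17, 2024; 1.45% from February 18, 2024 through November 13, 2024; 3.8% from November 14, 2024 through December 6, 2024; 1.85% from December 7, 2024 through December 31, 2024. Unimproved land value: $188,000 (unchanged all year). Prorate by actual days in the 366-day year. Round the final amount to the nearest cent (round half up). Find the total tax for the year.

January 1 – February 17, 2024: 48 days at 0.9% → $188,000 × 0.9% × 48/366 = $221.9016
February 18 – November 13, 2024: 270 days at 1.45% → $188,000 × 1.45% × 270/366 = $2,010.9836
November 14 – December 6, 2024: 23 days at 3.8% → $188,000 × 3.8% × 23/366 = $448.9399
December 7 – December 31, 2024: 25 days at 1.85% → $188,000 × 1.85% × 25/366 = $237.5683
Total = $2,919.3934

$2,919.39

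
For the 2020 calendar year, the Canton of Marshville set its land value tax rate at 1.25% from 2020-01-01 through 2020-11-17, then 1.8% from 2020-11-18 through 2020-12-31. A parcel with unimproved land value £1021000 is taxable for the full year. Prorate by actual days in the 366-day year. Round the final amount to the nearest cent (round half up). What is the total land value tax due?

2020-01-01 to 2020-11-17: 322 days at 1.25% → £1021000 × 1.25% × 322/366 = £11228.2104
2020-11-18 to 2020-12-31: 44 days at 1.8% → £1021000 × 1.8% × 44/366 = £2209.3770
Total = £13437.5874

£13437.59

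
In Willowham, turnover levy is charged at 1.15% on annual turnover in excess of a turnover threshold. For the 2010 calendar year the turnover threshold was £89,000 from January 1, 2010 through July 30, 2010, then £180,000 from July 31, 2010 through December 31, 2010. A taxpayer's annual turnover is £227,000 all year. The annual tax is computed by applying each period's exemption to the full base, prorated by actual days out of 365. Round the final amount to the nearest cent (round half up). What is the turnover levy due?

£1,145.46

January 1 – July 30, 2010: 211 days, exemption £89,000 → (£227,000 − £89,000) × 1.15% × 211/365 = £917.4164
July 31 – December 31, 2010: 154 days, exemption £180,000 → (£227,000 − £180,000) × 1.15% × 154/365 = £228.0466
Total = £1,145.4630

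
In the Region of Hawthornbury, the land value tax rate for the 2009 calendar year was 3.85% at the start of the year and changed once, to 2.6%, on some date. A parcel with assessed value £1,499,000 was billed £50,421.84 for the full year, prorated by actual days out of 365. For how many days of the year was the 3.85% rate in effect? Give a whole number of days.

223 days

Let d = days at the first rate; then 365 − d days at the second rate.
£1,499,000 × [3.85%·d + 2.6%·(365−d)] / 365 = £50,421.84
Solving gives d = 223, so the new rate took effect on 12 Aug 2009.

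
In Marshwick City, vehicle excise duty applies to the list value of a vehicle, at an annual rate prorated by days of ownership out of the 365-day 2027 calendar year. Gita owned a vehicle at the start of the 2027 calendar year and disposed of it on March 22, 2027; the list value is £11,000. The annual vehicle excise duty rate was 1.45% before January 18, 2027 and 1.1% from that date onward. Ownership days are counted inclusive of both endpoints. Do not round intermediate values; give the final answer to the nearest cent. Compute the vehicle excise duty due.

January 1 – January 17, 2027: 17 days at 1.45% → £11,000 × 1.45% × 17/365 = £7.4288
January 18 – March 22, 2027: 64 days at 1.1% → £11,000 × 1.1% × 64/365 = £21.2164
Total = £28.6452

£28.65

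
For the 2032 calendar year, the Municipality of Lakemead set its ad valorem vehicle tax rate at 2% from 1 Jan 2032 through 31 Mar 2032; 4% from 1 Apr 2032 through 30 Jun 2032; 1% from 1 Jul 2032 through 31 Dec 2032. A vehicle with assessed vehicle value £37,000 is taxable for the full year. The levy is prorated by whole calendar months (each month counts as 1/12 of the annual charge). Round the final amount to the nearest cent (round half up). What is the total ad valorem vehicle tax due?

1 Jan – 31 Mar 2032: 3 months at 2% → £37,000 × 2% × 3/12 = £185.0000
1 Apr – 30 Jun 2032: 3 months at 4% → £37,000 × 4% × 3/12 = £370.0000
1 Jul – 31 Dec 2032: 6 months at 1% → £37,000 × 1% × 6/12 = £185.0000
Total = £740.0000

£740.00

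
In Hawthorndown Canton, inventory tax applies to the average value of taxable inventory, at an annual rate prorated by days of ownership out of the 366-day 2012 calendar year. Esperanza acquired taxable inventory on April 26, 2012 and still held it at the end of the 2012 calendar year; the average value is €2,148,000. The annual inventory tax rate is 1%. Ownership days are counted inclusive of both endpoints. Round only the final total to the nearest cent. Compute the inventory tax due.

€14,672.13

Days held (April 26 – December 31, 2012): 250 out of 366
Tax = €2,148,000 × 1% × 250/366 = €14,672.1311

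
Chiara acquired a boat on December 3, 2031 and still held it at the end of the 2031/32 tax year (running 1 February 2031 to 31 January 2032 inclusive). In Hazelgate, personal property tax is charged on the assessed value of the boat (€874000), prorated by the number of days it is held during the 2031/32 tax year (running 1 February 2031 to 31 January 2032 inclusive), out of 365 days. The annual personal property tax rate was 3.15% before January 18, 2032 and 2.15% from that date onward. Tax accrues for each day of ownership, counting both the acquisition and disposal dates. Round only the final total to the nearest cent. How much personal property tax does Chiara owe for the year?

December 3, 2031 – January 17, 2032: 46 days at 3.15% → €874000 × 3.15% × 46/365 = €3469.6603
January 18 – January 31, 2032: 14 days at 2.15% → €874000 × 2.15% × 14/365 = €720.7507
Total = €4190.4110

€4190.41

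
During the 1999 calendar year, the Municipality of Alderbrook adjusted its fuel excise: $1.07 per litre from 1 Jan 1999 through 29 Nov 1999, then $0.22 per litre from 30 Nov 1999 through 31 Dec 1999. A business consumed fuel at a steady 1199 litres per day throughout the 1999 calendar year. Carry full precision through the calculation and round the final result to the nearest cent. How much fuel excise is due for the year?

1 Jan – 29 Nov 1999: 333 days × 1199 litres/day = 399,267 litres at $1.07/litre → $427215.69
30 Nov – 31 Dec 1999: 32 days × 1199 litres/day = 38,368 litres at $0.22/litre → $8440.96

$435656.65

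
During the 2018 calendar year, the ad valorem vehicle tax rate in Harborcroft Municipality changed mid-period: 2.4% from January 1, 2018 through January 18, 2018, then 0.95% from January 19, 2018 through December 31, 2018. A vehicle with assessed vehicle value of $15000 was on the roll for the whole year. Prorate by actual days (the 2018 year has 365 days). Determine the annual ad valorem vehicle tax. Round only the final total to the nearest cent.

$153.23

January 1 – January 18, 2018: 18 days at 2.4% → $15000 × 2.4% × 18/365 = $17.7534
January 19 – December 31, 2018: 347 days at 0.95% → $15000 × 0.95% × 347/365 = $135.4726
Total = $153.2260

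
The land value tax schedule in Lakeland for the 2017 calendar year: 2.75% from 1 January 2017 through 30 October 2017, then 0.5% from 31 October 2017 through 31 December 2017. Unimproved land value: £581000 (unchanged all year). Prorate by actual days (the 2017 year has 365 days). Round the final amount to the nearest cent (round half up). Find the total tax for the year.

1 January – 30 October 2017: 303 days at 2.75% → £581000 × 2.75% × 303/365 = £13263.5137
31 October – 31 December 2017: 62 days at 0.5% → £581000 × 0.5% × 62/365 = £493.4521
Total = £13756.9658

£13756.97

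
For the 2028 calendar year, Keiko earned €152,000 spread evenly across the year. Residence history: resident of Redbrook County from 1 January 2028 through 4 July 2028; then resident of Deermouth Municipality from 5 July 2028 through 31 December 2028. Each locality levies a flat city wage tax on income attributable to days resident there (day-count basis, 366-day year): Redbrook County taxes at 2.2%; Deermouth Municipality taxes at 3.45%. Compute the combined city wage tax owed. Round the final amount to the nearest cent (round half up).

Redbrook County, 1 January – 4 July 2028: 186 days → €152,000 × 2.2% × 186/366 = €1,699.4098
Deermouth Municipality, 5 July – 31 December 2028: 180 days → €152,000 × 3.45% × 180/366 = €2,579.0164
Total = €4,278.4262

€4,278.43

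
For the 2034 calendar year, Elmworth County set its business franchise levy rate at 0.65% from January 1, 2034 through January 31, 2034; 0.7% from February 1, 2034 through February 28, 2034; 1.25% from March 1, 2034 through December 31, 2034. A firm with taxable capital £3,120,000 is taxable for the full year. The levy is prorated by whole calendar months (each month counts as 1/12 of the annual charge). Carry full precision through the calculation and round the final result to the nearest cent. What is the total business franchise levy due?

January 1 – January 31, 2034: 1 month at 0.65% → £3,120,000 × 0.65% × 1/12 = £1,690.0000
February 1 – February 28, 2034: 1 month at 0.7% → £3,120,000 × 0.7% × 1/12 = £1,820.0000
March 1 – December 31, 2034: 10 months at 1.25% → £3,120,000 × 1.25% × 10/12 = £32,500.0000
Total = £36,010.0000

£36,010.00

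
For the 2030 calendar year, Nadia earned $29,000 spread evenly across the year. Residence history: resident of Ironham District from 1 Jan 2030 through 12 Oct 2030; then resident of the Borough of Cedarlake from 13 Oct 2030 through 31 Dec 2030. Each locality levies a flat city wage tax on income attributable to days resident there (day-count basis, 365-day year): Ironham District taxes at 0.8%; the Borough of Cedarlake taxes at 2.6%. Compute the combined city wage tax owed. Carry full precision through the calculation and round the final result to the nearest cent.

Ironham District, 1 Jan – 12 Oct 2030: 285 days → $29,000 × 0.8% × 285/365 = $181.1507
The Borough of Cedarlake, 13 Oct – 31 Dec 2030: 80 days → $29,000 × 2.6% × 80/365 = $165.2603
Total = $346.4110

$346.41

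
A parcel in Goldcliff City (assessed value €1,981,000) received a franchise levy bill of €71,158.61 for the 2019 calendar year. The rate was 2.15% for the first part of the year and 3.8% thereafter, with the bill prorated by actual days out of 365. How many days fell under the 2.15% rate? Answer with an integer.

Let d = days at the first rate; then 365 − d days at the second rate.
€1,981,000 × [2.15%·d + 3.8%·(365−d)] / 365 = €71,158.61
Solving gives d = 46, so the new rate took effect on 16 February 2019.

46 days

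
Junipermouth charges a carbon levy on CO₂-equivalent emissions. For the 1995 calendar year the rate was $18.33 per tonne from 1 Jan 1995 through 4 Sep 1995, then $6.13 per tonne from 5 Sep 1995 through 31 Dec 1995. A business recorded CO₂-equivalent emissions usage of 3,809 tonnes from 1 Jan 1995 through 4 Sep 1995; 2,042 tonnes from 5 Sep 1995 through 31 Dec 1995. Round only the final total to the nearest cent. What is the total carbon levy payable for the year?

1 Jan – 4 Sep 1995: 3,809 tonnes at $18.33/tonne → $69818.97
5 Sep – 31 Dec 1995: 2,042 tonnes at $6.13/tonne → $12517.46

$82336.43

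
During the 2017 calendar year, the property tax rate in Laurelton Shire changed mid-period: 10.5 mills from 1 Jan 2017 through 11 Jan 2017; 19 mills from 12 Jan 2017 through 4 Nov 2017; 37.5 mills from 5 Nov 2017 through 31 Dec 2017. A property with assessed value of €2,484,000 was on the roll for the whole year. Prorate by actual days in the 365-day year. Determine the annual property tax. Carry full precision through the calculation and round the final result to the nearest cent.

€53,736.07

1 Jan – 11 Jan 2017: 11 days at 10.5 mills → €2,484,000 × 1.05% × 11/365 = €786.0329
12 Jan – 4 Nov 2017: 297 days at 19 mills → €2,484,000 × 1.9% × 297/365 = €38,403.3205
5 Nov – 31 Dec 2017: 57 days at 37.5 mills → €2,484,000 × 3.75% × 57/365 = €14,546.7123
Total = €53,736.0658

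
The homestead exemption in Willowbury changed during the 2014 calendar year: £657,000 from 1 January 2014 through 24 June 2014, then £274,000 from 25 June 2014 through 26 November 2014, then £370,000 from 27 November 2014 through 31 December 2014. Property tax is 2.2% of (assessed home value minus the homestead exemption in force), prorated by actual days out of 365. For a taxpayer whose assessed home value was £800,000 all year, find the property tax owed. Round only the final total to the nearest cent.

£7,329.62

1 January – 24 June 2014: 175 days, exemption £657,000 → (£800,000 − £657,000) × 2.2% × 175/365 = £1,508.3562
25 June – 26 November 2014: 155 days, exemption £274,000 → (£800,000 − £274,000) × 2.2% × 155/365 = £4,914.1370
27 November – 31 December 2014: 35 days, exemption £370,000 → (£800,000 − £370,000) × 2.2% × 35/365 = £907.1233
Total = £7,329.6164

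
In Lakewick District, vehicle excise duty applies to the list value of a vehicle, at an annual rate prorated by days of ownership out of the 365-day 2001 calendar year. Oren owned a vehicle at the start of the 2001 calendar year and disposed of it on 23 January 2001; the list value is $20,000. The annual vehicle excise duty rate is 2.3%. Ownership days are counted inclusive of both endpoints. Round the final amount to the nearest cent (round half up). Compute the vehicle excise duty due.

$28.99

Days held (1 January – 23 January 2001): 23 out of 365
Tax = $20,000 × 2.3% × 23/365 = $28.9863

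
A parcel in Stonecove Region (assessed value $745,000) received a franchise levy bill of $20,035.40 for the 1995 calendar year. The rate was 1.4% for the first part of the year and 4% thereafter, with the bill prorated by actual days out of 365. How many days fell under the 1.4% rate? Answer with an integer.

Let d = days at the first rate; then 365 − d days at the second rate.
$745,000 × [1.4%·d + 4%·(365−d)] / 365 = $20,035.40
Solving gives d = 184, so the new rate took effect on 4 Jul 1995.

184 days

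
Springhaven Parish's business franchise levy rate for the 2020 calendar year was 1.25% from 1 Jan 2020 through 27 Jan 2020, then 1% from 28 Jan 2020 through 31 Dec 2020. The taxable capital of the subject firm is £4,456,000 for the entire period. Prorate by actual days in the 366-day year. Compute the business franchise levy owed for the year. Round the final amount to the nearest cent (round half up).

£45,381.80

1 Jan – 27 Jan 2020: 27 days at 1.25% → £4,456,000 × 1.25% × 27/366 = £4,109.0164
28 Jan – 31 Dec 2020: 339 days at 1% → £4,456,000 × 1% × 339/366 = £41,272.7869
Total = £45,381.8033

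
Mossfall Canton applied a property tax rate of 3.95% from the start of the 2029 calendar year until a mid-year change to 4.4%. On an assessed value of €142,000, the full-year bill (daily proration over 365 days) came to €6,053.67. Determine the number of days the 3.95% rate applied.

111 days

Let d = days at the first rate; then 365 − d days at the second rate.
€142,000 × [3.95%·d + 4.4%·(365−d)] / 365 = €6,053.67
Solving gives d = 111, so the new rate took effect on 22 Apr 2029.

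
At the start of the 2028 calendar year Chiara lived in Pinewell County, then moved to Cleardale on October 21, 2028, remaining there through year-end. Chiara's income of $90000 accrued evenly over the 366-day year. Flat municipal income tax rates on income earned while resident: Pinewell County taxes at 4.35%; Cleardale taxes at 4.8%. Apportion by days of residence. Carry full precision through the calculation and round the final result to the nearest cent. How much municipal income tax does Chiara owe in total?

Pinewell County, January 1 – October 20, 2028: 294 days → $90000 × 4.35% × 294/366 = $3144.8361
Cleardale, October 21 – December 31, 2028: 72 days → $90000 × 4.8% × 72/366 = $849.8361
Total = $3994.6721

$3994.67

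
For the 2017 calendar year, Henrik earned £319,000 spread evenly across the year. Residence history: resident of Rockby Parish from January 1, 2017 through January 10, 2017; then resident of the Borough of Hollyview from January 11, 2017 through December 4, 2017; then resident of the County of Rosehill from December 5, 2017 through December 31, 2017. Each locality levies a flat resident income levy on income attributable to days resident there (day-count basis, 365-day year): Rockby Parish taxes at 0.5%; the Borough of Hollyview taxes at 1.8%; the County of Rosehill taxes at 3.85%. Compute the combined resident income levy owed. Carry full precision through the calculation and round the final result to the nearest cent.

£6,112.13

Rockby Parish, January 1 – January 10, 2017: 10 days → £319,000 × 0.5% × 10/365 = £43.6986
The Borough of Hollyview, January 11 – December 4, 2017: 328 days → £319,000 × 1.8% × 328/365 = £5,159.9342
The County of Rosehill, December 5 – December 31, 2017: 27 days → £319,000 × 3.85% × 27/365 = £908.4945
Total = £6,112.1274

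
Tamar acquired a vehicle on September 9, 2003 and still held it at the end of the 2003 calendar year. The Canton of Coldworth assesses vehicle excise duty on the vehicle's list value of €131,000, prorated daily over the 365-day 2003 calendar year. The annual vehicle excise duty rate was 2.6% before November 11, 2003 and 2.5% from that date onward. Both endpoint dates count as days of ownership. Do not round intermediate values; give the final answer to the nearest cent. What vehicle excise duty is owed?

€1,045.49

September 9 – November 10, 2003: 63 days at 2.6% → €131,000 × 2.6% × 63/365 = €587.8849
November 11 – December 31, 2003: 51 days at 2.5% → €131,000 × 2.5% × 51/365 = €457.6027
Total = €1,045.4877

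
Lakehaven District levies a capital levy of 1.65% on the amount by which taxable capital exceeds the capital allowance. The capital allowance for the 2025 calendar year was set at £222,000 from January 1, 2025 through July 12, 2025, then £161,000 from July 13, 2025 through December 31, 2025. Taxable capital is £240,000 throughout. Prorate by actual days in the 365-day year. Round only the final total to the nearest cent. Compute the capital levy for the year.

£771.30

January 1 – July 12, 2025: 193 days, exemption £222,000 → (£240,000 − £222,000) × 1.65% × 193/365 = £157.0438
July 13 – December 31, 2025: 172 days, exemption £161,000 → (£240,000 − £161,000) × 1.65% × 172/365 = £614.2521
Total = £771.2959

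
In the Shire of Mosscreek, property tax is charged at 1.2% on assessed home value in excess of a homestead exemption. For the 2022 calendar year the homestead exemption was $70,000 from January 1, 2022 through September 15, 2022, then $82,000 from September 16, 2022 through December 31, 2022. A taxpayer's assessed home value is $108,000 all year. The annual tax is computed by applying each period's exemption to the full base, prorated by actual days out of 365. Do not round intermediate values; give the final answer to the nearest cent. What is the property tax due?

January 1 – September 15, 2022: 258 days, exemption $70,000 → ($108,000 − $70,000) × 1.2% × 258/365 = $322.3233
September 16 – December 31, 2022: 107 days, exemption $82,000 → ($108,000 − $82,000) × 1.2% × 107/365 = $91.4630
Total = $413.7863

$413.79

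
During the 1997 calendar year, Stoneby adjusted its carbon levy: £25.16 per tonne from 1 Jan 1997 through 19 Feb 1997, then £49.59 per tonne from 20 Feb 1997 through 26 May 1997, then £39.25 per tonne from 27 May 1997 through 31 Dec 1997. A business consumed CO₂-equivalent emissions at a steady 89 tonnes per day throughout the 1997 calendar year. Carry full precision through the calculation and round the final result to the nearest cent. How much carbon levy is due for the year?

1 Jan – 19 Feb 1997: 50 days × 89 tonnes/day = 4,450 tonnes at £25.16/tonne → £111962.00
20 Feb – 26 May 1997: 96 days × 89 tonnes/day = 8,544 tonnes at £49.59/tonne → £423696.96
27 May – 31 Dec 1997: 219 days × 89 tonnes/day = 19,491 tonnes at £39.25/tonne → £765021.75

£1300680.71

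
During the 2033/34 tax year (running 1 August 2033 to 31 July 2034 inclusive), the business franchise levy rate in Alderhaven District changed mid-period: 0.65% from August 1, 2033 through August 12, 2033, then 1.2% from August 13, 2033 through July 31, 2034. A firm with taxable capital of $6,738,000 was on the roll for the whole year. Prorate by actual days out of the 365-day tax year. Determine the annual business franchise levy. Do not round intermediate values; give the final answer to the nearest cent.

$79,637.62

August 1 – August 12, 2033: 12 days at 0.65% → $6,738,000 × 0.65% × 12/365 = $1,439.9014
August 13, 2033 – July 31, 2034: 353 days at 1.2% → $6,738,000 × 1.2% × 353/365 = $78,197.7205
Total = $79,637.6219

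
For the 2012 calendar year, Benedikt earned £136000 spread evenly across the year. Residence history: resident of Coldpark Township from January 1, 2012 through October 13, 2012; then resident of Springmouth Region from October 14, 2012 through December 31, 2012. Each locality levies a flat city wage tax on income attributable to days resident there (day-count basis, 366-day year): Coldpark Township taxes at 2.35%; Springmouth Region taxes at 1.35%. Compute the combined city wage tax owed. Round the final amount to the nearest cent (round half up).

£2902.45

Coldpark Township, January 1 – October 13, 2012: 287 days → £136000 × 2.35% × 287/366 = £2506.1530
Springmouth Region, October 14 – December 31, 2012: 79 days → £136000 × 1.35% × 79/366 = £396.2951
Total = £2902.4481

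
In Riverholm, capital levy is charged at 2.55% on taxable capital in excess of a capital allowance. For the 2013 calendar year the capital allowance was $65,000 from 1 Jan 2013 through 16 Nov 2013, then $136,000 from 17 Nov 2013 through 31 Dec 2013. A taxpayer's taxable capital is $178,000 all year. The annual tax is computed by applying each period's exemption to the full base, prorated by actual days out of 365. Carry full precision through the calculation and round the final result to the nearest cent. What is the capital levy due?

1 Jan – 16 Nov 2013: 320 days, exemption $65,000 → ($178,000 − $65,000) × 2.55% × 320/365 = $2,526.2466
17 Nov – 31 Dec 2013: 45 days, exemption $136,000 → ($178,000 − $136,000) × 2.55% × 45/365 = $132.0411
Total = $2,658.2877

$2,658.29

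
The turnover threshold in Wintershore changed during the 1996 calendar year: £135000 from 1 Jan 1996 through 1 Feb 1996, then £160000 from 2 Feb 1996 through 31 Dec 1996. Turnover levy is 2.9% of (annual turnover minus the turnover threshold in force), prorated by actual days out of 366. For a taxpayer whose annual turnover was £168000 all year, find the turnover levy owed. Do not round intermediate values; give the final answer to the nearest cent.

1 Jan – 1 Feb 1996: 32 days, exemption £135000 → (£168000 − £135000) × 2.9% × 32/366 = £83.6721
2 Feb – 31 Dec 1996: 334 days, exemption £160000 → (£168000 − £160000) × 2.9% × 334/366 = £211.7158
Total = £295.3880

£295.39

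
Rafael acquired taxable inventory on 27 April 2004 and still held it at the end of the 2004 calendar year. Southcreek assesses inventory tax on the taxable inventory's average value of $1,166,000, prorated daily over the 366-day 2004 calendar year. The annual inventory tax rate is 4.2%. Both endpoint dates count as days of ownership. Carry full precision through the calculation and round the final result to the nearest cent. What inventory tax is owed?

$33,317.02

Days held (27 April – 31 December 2004): 249 out of 366
Tax = $1,166,000 × 4.2% × 249/366 = $33,317.0164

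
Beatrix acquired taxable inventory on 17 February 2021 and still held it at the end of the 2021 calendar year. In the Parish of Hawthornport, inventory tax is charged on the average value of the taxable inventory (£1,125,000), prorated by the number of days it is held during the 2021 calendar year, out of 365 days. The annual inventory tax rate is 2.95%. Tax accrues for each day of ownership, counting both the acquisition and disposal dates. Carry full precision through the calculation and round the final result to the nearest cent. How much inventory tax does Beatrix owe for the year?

£28,914.04

Days held (17 February – 31 December 2021): 318 out of 365
Tax = £1,125,000 × 2.95% × 318/365 = £28,914.0411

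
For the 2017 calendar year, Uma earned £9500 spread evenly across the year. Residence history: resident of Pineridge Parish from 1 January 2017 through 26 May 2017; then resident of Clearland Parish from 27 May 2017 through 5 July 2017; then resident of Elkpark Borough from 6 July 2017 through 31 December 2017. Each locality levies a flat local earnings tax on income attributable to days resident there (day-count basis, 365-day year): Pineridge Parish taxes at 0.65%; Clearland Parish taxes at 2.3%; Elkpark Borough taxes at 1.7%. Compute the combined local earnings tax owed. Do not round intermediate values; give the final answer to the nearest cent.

£127.85

Pineridge Parish, 1 January – 26 May 2017: 146 days → £9500 × 0.65% × 146/365 = £24.7000
Clearland Parish, 27 May – 5 July 2017: 40 days → £9500 × 2.3% × 40/365 = £23.9452
Elkpark Borough, 6 July – 31 December 2017: 179 days → £9500 × 1.7% × 179/365 = £79.2014
Total = £127.8466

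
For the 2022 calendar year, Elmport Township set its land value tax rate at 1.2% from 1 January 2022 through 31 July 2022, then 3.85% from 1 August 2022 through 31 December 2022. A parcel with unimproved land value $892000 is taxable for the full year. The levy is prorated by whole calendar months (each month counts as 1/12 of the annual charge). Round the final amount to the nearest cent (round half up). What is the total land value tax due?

$20553.17

1 January – 31 July 2022: 7 months at 1.2% → $892000 × 1.2% × 7/12 = $6244.0000
1 August – 31 December 2022: 5 months at 3.85% → $892000 × 3.85% × 5/12 = $14309.1667
Total = $20553.1667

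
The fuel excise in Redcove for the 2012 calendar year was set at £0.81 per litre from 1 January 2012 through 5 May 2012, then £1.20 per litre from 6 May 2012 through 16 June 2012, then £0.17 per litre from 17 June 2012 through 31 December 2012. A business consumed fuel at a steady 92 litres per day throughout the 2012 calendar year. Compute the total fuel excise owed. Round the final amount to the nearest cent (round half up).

1 January – 5 May 2012: 126 days × 92 litres/day = 11,592 litres at £0.81/litre → £9,389.52
6 May – 16 June 2012: 42 days × 92 litres/day = 3,864 litres at £1.20/litre → £4,636.80
17 June – 31 December 2012: 198 days × 92 litres/day = 18,216 litres at £0.17/litre → £3,096.72

£17,123.04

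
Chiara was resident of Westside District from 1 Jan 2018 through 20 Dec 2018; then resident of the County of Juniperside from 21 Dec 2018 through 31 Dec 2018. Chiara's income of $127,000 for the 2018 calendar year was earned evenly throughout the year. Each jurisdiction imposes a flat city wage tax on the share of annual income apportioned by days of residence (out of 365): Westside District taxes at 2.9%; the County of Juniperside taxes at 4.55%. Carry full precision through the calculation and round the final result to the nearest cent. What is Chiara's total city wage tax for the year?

Westside District, 1 Jan – 20 Dec 2018: 354 days → $127,000 × 2.9% × 354/365 = $3,572.0055
The County of Juniperside, 21 Dec – 31 Dec 2018: 11 days → $127,000 × 4.55% × 11/365 = $174.1466
Total = $3,746.1521

$3,746.15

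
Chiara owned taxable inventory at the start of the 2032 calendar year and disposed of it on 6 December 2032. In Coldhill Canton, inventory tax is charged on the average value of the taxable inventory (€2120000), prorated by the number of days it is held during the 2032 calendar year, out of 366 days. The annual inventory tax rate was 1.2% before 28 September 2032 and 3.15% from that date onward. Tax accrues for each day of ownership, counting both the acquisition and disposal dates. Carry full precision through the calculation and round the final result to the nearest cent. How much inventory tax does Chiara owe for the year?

1 January – 27 September 2032: 271 days at 1.2% → €2120000 × 1.2% × 271/366 = €18836.7213
28 September – 6 December 2032: 70 days at 3.15% → €2120000 × 3.15% × 70/366 = €12772.1311
Total = €31608.8525

€31608.85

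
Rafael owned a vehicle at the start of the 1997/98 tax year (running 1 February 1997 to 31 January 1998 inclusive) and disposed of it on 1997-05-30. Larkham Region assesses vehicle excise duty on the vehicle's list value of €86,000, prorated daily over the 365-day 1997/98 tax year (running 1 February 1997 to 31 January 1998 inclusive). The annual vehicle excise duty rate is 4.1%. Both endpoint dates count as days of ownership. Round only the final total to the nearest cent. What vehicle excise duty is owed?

Days held (1997-02-01 to 1997-05-30): 119 out of 365
Tax = €86,000 × 4.1% × 119/365 = €1,149.5726

€1,149.57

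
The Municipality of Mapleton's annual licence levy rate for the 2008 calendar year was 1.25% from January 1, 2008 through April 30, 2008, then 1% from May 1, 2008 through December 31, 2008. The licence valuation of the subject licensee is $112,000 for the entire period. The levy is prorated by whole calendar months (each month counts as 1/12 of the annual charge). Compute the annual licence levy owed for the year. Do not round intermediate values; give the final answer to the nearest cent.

January 1 – April 30, 2008: 4 months at 1.25% → $112,000 × 1.25% × 4/12 = $466.6667
May 1 – December 31, 2008: 8 months at 1% → $112,000 × 1% × 8/12 = $746.6667
Total = $1,213.3333

$1,213.33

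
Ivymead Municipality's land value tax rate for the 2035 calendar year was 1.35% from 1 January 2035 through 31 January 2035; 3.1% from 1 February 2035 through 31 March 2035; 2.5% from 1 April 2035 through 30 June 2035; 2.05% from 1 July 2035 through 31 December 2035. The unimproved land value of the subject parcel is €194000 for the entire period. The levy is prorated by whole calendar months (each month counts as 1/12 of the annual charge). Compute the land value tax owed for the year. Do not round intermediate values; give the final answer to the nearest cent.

1 January – 31 January 2035: 1 month at 1.35% → €194000 × 1.35% × 1/12 = €218.2500
1 February – 31 March 2035: 2 months at 3.1% → €194000 × 3.1% × 2/12 = €1002.3333
1 April – 30 June 2035: 3 months at 2.5% → €194000 × 2.5% × 3/12 = €1212.5000
1 July – 31 December 2035: 6 months at 2.05% → €194000 × 2.05% × 6/12 = €1988.5000
Total = €4421.5833

€4421.58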